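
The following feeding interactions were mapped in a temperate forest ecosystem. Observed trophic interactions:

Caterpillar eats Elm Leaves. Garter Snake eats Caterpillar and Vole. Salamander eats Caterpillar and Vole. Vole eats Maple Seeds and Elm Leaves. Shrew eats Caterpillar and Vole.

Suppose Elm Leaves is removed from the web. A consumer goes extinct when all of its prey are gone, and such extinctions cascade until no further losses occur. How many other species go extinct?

1

Remove Elm Leaves.
Round 1: Caterpillar (all prey gone) → extinct.
No further losses. Total secondary extinctions: 1.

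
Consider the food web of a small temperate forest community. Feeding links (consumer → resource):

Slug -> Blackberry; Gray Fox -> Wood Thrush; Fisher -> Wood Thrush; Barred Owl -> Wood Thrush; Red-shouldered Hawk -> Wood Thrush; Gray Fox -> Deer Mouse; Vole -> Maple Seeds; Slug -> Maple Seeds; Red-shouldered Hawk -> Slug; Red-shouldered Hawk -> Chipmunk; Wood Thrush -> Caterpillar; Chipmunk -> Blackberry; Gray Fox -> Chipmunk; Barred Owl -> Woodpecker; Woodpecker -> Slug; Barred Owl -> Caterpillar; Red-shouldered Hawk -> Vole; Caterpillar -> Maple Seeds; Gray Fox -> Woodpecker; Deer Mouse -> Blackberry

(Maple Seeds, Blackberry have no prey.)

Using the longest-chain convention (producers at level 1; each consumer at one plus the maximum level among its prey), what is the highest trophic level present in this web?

Producers (level 1): Maple Seeds, Blackberry.
Maple Seeds → Caterpillar → Wood Thrush → Gray Fox gives Gray Fox level 4.
No species has a prey at level 4, so no species reaches level 5.

4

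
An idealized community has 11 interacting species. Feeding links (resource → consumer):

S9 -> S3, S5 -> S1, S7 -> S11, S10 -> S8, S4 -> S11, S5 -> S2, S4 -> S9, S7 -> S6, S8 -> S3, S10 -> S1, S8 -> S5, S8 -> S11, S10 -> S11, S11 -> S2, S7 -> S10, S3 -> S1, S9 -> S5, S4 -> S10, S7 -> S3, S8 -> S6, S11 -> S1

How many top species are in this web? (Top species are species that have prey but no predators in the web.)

3

Top species (has prey, but nothing eats it): S6, S1, S2.
Count: 3.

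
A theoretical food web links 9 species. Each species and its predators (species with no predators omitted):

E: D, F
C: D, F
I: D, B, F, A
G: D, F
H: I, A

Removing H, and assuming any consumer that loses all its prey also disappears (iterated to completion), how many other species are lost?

Remove H.
Round 1: I (all prey gone) → extinct.
Round 2: B (all prey gone), A (all prey gone) → extinct.
No further losses. Total secondary extinctions: 3.

3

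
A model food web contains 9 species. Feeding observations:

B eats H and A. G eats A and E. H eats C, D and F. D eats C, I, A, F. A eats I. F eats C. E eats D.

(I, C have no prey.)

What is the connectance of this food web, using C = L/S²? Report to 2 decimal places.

The web has S = 9 species and L = 14 feeding links.
C = L / S² = 14 / 81 = 0.1728 ≈ 0.17.

C = 0.17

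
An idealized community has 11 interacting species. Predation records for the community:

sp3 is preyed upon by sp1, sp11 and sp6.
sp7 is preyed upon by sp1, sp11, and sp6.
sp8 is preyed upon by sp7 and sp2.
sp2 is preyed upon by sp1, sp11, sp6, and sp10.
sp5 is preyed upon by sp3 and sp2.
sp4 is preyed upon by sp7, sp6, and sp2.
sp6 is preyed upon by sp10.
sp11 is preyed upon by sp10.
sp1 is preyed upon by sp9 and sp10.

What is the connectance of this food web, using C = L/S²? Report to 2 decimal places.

The web has S = 11 species and L = 21 feeding links.
C = L / S² = 21 / 121 = 0.1736 ≈ 0.17.

C = 0.17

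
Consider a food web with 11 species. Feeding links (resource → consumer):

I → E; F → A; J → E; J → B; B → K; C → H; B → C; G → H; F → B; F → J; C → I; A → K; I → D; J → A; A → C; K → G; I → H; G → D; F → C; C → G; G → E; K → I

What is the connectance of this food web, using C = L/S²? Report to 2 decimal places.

The web has S = 11 species and L = 22 feeding links.
C = L / S² = 22 / 121 = 0.1818 ≈ 0.18.

C = 0.18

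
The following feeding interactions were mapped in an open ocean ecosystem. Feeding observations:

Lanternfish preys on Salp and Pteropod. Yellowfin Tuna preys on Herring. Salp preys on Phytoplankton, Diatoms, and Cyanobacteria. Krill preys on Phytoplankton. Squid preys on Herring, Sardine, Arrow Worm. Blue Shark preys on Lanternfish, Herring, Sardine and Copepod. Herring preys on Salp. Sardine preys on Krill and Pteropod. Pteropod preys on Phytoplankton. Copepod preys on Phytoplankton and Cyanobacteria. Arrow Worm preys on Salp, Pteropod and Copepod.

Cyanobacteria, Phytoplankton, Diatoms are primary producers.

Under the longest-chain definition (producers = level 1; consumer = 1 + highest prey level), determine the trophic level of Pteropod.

Trophic level 2

Phytoplankton is a producer → level 1.
Pteropod eats Phytoplankton → level 2.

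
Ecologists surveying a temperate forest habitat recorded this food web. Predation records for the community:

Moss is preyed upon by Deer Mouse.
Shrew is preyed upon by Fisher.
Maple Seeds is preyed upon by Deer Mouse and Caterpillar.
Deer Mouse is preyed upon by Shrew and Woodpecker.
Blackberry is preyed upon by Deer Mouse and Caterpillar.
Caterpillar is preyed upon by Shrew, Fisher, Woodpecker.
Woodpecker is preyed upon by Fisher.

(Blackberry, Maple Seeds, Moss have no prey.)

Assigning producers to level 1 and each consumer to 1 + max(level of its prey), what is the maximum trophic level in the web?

Producers (level 1): Blackberry, Maple Seeds, Moss.
Blackberry → Caterpillar → Shrew → Fisher gives Fisher level 4.
No species has a prey at level 4, so no species reaches level 5.

4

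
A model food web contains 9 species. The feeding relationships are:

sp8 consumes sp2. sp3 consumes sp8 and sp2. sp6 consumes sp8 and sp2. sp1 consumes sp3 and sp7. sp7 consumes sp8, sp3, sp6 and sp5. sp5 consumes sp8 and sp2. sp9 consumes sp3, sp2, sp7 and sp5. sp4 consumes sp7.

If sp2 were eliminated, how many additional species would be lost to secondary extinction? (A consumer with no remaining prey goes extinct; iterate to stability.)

Remove sp2.
Round 1: sp8 (all prey gone) → extinct.
Round 2: sp3 (all prey gone), sp5 (all prey gone), sp6 (all prey gone) → extinct.
Round 3: sp7 (all prey gone) → extinct.
Round 4: sp9 (all prey gone), sp4 (all prey gone), sp1 (all prey gone) → extinct.
No further losses. Total secondary extinctions: 8.

8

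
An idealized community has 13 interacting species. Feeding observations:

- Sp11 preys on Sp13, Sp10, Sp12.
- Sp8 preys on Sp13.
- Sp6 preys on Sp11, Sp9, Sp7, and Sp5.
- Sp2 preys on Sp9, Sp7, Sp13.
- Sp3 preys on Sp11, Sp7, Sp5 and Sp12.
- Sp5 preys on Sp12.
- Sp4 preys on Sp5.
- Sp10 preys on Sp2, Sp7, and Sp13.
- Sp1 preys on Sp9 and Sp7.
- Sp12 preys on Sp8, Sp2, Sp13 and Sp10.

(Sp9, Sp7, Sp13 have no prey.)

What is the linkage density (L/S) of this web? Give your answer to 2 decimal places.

There are L = 26 links among S = 13 species.
L/S = 26/13 = 2.0000 ≈ 2.00.

L/S = 2.00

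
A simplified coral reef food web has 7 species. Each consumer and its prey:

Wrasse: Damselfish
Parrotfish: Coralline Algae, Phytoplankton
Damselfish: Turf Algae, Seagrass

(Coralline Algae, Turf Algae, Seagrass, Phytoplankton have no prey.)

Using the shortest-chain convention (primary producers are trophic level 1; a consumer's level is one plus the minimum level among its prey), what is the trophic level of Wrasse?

Turf Algae is a producer → level 1.
Damselfish eats Turf Algae → level 2.
Wrasse eats Damselfish → level 3.
No prey of Wrasse is below level 2, so 3 is the minimum.

Trophic level 3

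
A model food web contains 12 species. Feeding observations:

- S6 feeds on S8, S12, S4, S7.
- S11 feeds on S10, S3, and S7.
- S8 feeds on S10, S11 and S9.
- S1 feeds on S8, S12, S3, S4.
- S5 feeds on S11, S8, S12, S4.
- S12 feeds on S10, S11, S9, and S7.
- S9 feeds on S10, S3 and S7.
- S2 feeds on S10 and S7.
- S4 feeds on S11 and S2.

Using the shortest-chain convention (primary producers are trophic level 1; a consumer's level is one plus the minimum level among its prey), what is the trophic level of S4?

S7 is a producer → level 1.
S11 eats S7 → level 2.
S4 eats S11 → level 3.
No prey of S4 is below level 2, so 3 is the minimum.

Trophic level 3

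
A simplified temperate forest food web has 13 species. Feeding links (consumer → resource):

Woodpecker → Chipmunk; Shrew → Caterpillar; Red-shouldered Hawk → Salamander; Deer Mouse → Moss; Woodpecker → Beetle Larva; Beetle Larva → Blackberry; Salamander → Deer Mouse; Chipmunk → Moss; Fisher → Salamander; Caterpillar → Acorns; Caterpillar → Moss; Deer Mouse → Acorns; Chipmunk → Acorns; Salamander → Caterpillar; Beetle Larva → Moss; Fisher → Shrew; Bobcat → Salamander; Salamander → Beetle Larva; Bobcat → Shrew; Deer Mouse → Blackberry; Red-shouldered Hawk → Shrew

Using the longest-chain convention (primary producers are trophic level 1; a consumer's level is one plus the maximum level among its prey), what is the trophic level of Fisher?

Trophic level 4

Blackberry is a producer → level 1.
Beetle Larva eats Blackberry (level 1); other prey at levels: Moss 1 → level 2.
Salamander eats Beetle Larva (level 2); other prey at levels: Caterpillar 2, Deer Mouse 2 → level 3.
Fisher eats Salamander (level 3); other prey at levels: Shrew 3 → level 4.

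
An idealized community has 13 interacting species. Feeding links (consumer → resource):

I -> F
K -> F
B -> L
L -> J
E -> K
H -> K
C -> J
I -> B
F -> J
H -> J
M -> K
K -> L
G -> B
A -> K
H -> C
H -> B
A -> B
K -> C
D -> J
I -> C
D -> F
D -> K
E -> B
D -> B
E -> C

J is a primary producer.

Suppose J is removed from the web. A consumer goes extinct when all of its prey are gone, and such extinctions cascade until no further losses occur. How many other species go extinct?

Remove J.
Round 1: F (all prey gone), L (all prey gone), C (all prey gone) → extinct.
Round 2: K (all prey gone), B (all prey gone) → extinct.
Round 3: E (all prey gone), D (all prey gone), M (all prey gone), A (all prey gone), I (all prey gone), G (all prey gone), H (all prey gone) → extinct.
No further losses. Total secondary extinctions: 12.

12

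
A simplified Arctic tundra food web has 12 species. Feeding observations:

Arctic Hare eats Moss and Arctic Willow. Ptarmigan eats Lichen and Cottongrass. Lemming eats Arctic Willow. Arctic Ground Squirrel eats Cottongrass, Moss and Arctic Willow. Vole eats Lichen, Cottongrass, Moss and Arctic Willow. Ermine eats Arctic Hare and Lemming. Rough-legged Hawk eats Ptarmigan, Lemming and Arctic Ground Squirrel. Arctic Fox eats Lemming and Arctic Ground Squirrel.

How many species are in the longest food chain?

3 species

One longest chain: Moss → Arctic Hare → Ermine.
It has 3 species and 2 links.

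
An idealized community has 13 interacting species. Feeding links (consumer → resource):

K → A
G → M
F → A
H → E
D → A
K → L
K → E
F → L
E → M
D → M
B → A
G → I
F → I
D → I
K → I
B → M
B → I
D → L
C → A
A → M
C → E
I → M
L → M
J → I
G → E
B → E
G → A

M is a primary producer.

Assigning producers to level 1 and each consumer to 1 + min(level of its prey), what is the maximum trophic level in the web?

Producers (level 1): M.
Following each consumer down to its lowest-level prey: M → A → F (levels 1 through 3).
All prey of F (A 2, L 2, I 2) are at level 2 or above, so F is at level 1 + 2 = 3.
Every consumer has at least one prey at level 2 or below, so none exceeds level 3.

3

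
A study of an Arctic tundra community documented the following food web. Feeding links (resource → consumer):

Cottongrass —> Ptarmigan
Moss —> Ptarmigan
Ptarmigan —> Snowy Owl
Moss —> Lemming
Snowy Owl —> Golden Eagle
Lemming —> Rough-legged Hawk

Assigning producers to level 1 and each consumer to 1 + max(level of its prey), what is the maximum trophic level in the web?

4

Producers (level 1): Cottongrass, Moss.
Cottongrass → Ptarmigan → Snowy Owl → Golden Eagle gives Golden Eagle level 4.
No species has a prey at level 4, so no species reaches level 5.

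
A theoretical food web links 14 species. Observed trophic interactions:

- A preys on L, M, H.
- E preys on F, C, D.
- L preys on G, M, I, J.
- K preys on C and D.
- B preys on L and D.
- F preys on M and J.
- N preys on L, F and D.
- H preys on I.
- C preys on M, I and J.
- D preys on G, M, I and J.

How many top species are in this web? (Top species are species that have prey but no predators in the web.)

Top species (has prey, but nothing eats it): E, N, B, K, A.
Count: 5.

5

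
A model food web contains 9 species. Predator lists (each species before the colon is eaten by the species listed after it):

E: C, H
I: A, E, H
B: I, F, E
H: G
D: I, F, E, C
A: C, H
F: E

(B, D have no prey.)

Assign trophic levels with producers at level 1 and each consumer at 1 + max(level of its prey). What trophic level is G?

B is a producer → level 1.
I eats B (level 1); other prey at levels: D 1 → level 2.
A eats I → level 3.
H eats A (level 3); other prey at levels: I 2, E 3 → level 4.
G eats H → level 5.

Trophic level 5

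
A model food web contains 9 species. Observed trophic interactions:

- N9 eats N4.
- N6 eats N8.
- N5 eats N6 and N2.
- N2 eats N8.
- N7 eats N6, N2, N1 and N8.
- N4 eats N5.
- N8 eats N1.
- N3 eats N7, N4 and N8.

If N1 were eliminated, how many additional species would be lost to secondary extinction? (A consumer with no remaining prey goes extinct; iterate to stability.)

Remove N1.
Round 1: N8 (all prey gone) → extinct.
Round 2: N2 (all prey gone), N6 (all prey gone) → extinct.
Round 3: N7 (all prey gone), N5 (all prey gone) → extinct.
Round 4: N4 (all prey gone) → extinct.
Round 5: N9 (all prey gone), N3 (all prey gone) → extinct.
No further losses. Total secondary extinctions: 8.

8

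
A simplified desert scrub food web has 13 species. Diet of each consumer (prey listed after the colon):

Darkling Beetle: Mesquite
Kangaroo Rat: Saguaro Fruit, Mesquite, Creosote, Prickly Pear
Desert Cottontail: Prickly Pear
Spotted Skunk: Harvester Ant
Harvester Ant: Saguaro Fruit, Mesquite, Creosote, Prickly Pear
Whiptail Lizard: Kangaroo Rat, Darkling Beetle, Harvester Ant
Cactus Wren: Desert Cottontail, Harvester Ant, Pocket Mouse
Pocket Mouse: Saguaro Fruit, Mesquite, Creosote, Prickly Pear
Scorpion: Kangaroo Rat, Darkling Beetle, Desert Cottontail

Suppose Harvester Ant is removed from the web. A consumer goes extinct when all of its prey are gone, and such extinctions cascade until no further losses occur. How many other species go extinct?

1

Remove Harvester Ant.
Round 1: Spotted Skunk (all prey gone) → extinct.
No further losses. Total secondary extinctions: 1.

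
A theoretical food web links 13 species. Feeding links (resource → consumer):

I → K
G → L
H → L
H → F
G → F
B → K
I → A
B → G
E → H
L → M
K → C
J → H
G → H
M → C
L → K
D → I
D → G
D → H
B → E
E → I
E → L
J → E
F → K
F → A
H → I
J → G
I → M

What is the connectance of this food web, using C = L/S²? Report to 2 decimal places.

C = 0.16

The web has S = 13 species and L = 27 feeding links.
C = L / S² = 27 / 169 = 0.1598 ≈ 0.16.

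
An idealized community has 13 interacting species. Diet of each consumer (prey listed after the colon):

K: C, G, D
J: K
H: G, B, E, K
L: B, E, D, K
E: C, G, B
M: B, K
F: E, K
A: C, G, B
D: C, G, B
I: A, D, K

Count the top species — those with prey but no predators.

6

Top species (has prey, but nothing eats it): L, M, F, J, I, H.
Count: 6.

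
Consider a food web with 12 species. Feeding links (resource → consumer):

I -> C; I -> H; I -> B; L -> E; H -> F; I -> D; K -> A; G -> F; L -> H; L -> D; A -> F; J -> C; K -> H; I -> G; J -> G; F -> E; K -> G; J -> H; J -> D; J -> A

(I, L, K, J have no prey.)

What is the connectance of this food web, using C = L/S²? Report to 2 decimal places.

The web has S = 12 species and L = 20 feeding links.
C = L / S² = 20 / 144 = 0.1389 ≈ 0.14.

C = 0.14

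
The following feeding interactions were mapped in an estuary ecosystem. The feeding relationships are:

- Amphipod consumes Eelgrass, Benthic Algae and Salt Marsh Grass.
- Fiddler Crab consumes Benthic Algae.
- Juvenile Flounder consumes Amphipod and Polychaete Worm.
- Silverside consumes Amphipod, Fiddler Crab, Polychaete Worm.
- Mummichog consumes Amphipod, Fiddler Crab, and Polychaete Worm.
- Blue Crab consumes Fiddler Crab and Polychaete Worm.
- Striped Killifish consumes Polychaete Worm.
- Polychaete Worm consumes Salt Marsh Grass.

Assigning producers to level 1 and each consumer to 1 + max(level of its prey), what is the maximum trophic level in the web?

Producers (level 1): Salt Marsh Grass, Benthic Algae, Eelgrass.
Salt Marsh Grass → Polychaete Worm → Blue Crab gives Blue Crab level 3.
No species has a prey at level 3, so no species reaches level 4.

3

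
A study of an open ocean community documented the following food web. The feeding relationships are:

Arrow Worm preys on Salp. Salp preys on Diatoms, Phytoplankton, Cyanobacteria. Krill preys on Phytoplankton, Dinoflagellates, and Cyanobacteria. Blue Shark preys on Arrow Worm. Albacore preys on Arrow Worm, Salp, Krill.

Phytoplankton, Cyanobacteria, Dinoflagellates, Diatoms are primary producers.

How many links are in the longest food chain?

3 links

One longest chain: Phytoplankton → Salp → Arrow Worm → Blue Shark.
It has 4 species and 3 links.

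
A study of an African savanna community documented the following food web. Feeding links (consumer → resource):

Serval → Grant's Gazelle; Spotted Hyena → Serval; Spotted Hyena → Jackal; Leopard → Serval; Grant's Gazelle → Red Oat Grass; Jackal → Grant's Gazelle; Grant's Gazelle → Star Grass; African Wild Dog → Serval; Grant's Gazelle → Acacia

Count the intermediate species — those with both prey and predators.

3

Intermediate species (has both prey and predators): Grant's Gazelle, Serval, Jackal.
Count: 3.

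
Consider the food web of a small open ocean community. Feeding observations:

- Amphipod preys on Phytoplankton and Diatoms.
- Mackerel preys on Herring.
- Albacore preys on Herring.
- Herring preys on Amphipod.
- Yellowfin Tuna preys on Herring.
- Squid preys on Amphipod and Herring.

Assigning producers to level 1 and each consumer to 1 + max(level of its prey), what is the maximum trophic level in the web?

4

Producers (level 1): Phytoplankton, Diatoms.
Phytoplankton → Amphipod → Herring → Yellowfin Tuna gives Yellowfin Tuna level 4.
No species has a prey at level 4, so no species reaches level 5.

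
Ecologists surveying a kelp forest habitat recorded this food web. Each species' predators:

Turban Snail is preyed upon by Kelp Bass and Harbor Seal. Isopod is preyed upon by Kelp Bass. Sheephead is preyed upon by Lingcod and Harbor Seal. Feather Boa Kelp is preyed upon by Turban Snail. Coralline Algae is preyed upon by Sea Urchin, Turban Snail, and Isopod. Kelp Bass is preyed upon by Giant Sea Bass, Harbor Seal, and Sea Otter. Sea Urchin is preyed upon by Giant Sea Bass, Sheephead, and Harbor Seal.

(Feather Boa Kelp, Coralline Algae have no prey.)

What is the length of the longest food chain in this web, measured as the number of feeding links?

One longest chain: Coralline Algae → Isopod → Kelp Bass → Giant Sea Bass.
It has 4 species and 3 links.

3 links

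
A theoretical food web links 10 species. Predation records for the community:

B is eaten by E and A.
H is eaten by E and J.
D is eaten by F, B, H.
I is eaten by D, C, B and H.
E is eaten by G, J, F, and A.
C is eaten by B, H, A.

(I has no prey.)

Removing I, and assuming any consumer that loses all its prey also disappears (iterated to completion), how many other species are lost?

Remove I.
Round 1: D (all prey gone), C (all prey gone) → extinct.
Round 2: B (all prey gone), H (all prey gone) → extinct.
Round 3: E (all prey gone) → extinct.
Round 4: G (all prey gone), A (all prey gone), J (all prey gone), F (all prey gone) → extinct.
No further losses. Total secondary extinctions: 9.

9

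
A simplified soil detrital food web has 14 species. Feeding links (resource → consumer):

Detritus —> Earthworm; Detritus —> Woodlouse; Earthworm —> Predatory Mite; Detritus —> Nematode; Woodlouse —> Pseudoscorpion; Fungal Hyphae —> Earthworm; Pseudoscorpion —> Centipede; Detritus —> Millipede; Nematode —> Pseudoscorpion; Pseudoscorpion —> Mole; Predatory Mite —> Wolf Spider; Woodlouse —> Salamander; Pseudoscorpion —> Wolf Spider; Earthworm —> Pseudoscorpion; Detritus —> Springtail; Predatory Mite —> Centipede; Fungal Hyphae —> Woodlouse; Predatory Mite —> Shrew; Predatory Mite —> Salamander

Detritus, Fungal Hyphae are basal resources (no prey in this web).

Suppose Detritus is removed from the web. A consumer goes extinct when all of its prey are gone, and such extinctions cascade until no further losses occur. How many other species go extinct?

3

Remove Detritus.
Round 1: Millipede (all prey gone), Nematode (all prey gone), Springtail (all prey gone) → extinct.
No further losses. Total secondary extinctions: 3.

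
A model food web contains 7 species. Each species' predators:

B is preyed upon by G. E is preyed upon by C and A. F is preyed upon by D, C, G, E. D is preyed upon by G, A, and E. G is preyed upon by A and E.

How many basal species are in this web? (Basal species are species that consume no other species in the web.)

Basal species (no prey listed): B, F.
Count: 2.

2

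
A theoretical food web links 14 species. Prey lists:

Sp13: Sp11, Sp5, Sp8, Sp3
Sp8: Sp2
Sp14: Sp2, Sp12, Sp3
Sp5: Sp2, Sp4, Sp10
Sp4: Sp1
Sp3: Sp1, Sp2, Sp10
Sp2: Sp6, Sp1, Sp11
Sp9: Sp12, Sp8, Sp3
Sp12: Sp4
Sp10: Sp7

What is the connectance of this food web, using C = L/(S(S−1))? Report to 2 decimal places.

C = 0.13

The web has S = 14 species and L = 23 feeding links.
C = L / (S(S−1)) = 23 / 182 = 0.1264 ≈ 0.13.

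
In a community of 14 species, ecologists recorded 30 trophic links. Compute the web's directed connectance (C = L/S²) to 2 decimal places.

C = 0.15

The web has S = 14 species and L = 30 feeding links.
C = L / S² = 30 / 196 = 0.1531 ≈ 0.15.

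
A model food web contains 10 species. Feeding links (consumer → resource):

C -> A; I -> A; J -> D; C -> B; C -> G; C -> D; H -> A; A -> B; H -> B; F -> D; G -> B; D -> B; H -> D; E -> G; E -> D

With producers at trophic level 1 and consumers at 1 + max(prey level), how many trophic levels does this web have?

Producers (level 1): B.
B → D → J gives J level 3.
No species has a prey at level 3, so no species reaches level 4.

3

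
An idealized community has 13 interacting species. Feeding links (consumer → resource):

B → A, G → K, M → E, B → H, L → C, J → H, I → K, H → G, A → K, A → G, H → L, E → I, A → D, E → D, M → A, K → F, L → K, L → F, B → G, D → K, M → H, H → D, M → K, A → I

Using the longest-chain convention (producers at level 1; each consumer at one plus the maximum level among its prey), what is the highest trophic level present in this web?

Producers (level 1): C, F.
F → K → D → E → M gives M level 5.
No species has a prey at level 5, so no species reaches level 6.

5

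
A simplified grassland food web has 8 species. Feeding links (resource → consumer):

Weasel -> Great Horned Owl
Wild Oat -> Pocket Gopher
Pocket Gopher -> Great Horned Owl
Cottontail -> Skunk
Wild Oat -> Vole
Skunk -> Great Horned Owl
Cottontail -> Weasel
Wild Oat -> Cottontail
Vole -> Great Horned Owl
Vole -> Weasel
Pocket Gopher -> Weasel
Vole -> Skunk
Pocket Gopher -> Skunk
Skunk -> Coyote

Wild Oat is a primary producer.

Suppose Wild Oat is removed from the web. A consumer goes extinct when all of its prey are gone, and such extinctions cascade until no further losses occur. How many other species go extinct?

7

Remove Wild Oat.
Round 1: Cottontail (all prey gone), Vole (all prey gone), Pocket Gopher (all prey gone) → extinct.
Round 2: Skunk (all prey gone), Weasel (all prey gone) → extinct.
Round 3: Great Horned Owl (all prey gone), Coyote (all prey gone) → extinct.
No further losses. Total secondary extinctions: 7.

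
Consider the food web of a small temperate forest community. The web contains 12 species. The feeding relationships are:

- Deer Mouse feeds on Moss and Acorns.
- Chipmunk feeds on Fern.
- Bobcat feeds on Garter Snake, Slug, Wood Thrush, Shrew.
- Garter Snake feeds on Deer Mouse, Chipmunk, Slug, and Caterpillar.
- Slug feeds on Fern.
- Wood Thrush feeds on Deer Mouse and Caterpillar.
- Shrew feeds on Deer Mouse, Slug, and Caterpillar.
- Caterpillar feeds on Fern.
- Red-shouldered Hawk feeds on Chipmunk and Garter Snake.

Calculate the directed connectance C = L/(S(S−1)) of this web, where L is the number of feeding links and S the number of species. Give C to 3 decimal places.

C = 0.152

The web has S = 12 species and L = 20 feeding links.
C = L / (S(S−1)) = 20 / 132 = 0.1515 ≈ 0.152.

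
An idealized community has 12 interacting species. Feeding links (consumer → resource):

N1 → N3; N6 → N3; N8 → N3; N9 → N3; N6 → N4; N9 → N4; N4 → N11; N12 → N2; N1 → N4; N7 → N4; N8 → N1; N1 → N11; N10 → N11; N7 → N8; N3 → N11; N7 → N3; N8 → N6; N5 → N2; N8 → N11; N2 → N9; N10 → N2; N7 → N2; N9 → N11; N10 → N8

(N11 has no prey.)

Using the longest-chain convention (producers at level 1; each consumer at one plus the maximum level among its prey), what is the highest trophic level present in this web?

Producers (level 1): N11.
N11 → N3 → N9 → N2 → N12 gives N12 level 5.
No species has a prey at level 5, so no species reaches level 6.

5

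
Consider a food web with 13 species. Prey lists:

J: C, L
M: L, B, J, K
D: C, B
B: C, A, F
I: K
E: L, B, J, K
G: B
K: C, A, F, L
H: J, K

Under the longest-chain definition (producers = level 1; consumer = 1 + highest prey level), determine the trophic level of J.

C is a producer → level 1.
J eats C (level 1); other prey at levels: L 1 → level 2.

Trophic level 2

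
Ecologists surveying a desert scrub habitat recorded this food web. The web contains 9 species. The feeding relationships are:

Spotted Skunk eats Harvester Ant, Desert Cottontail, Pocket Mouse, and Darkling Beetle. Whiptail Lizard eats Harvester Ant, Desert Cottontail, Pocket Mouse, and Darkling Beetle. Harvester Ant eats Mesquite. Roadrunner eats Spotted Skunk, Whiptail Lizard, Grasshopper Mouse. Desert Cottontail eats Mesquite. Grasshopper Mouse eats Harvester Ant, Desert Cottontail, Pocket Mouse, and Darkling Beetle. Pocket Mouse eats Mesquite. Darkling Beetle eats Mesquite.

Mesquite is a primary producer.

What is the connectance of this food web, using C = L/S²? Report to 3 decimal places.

C = 0.235

The web has S = 9 species and L = 19 feeding links.
C = L / S² = 19 / 81 = 0.2346 ≈ 0.235.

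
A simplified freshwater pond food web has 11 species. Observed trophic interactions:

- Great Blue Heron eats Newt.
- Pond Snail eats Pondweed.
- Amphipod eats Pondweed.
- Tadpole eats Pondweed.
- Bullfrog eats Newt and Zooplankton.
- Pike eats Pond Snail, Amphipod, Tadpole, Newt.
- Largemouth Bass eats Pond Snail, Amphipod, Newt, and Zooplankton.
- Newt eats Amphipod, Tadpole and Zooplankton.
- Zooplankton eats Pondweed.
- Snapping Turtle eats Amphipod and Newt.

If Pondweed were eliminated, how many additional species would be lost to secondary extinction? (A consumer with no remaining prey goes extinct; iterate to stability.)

Remove Pondweed.
Round 1: Pond Snail (all prey gone), Tadpole (all prey gone), Zooplankton (all prey gone), Amphipod (all prey gone) → extinct.
Round 2: Newt (all prey gone) → extinct.
Round 3: Great Blue Heron (all prey gone), Snapping Turtle (all prey gone), Pike (all prey gone), Largemouth Bass (all prey gone), Bullfrog (all prey gone) → extinct.
No further losses. Total secondary extinctions: 10.

10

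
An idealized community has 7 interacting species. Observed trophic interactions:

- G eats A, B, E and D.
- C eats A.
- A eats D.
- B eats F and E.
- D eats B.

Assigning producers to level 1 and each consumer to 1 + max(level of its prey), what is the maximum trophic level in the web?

Producers (level 1): E, F.
E → B → D → A → G gives G level 5.
No species has a prey at level 5, so no species reaches level 6.

5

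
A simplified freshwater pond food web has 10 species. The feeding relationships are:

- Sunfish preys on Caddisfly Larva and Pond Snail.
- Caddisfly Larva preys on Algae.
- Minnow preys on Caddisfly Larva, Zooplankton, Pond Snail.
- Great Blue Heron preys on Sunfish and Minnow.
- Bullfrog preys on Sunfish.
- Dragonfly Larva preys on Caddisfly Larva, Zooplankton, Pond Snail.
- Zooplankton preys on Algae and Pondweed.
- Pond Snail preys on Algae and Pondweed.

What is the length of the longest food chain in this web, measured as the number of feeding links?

One longest chain: Algae → Zooplankton → Minnow → Great Blue Heron.
It has 4 species and 3 links.

3 links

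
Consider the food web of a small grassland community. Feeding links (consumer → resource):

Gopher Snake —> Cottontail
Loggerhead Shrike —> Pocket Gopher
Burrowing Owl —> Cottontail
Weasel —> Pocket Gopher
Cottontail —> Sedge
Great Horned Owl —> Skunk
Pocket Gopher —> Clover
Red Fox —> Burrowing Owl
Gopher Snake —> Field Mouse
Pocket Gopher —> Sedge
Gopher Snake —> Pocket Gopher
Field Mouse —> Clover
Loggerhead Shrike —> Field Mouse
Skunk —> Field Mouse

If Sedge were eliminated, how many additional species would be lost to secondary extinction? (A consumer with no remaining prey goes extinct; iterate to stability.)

3

Remove Sedge.
Round 1: Cottontail (all prey gone) → extinct.
Round 2: Burrowing Owl (all prey gone) → extinct.
Round 3: Red Fox (all prey gone) → extinct.
No further losses. Total secondary extinctions: 3.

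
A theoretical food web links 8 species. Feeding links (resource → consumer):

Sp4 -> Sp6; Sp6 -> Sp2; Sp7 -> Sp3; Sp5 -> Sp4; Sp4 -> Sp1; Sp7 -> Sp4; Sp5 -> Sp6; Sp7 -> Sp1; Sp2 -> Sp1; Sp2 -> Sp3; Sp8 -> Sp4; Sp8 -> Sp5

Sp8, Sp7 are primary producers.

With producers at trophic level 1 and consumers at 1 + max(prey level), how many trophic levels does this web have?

6

Producers (level 1): Sp8, Sp7.
Sp8 → Sp5 → Sp4 → Sp6 → Sp2 → Sp1 gives Sp1 level 6.
No species has a prey at level 6, so no species reaches level 7.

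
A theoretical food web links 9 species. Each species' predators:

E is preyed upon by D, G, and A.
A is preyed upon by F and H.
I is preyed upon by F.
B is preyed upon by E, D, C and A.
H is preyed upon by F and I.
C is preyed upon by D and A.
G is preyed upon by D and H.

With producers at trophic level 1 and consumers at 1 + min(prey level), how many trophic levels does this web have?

4

Producers (level 1): B.
Following each consumer down to its lowest-level prey: B → A → H → I (levels 1 through 4).
All prey of I (H 3) are at level 3 or above, so I is at level 1 + 3 = 4.
Every consumer has at least one prey at level 3 or below, so none exceeds level 4.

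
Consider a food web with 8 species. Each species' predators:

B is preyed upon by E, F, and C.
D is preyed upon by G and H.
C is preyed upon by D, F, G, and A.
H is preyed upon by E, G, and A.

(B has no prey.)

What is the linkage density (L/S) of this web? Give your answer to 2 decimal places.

There are L = 12 links among S = 8 species.
L/S = 12/8 = 1.5000 ≈ 1.50.

L/S = 1.50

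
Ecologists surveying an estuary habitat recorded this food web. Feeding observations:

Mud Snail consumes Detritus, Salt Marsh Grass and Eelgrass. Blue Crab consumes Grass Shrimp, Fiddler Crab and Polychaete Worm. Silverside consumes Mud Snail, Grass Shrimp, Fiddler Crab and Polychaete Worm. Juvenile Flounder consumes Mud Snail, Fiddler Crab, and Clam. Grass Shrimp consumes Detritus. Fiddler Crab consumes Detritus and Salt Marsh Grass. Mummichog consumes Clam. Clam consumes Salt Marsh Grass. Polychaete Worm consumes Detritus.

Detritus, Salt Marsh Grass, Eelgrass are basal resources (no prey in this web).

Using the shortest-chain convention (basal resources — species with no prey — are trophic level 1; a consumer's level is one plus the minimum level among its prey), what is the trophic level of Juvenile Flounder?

Trophic level 3

Detritus has no prey (basal) → level 1.
Fiddler Crab eats Detritus → level 2.
Juvenile Flounder eats Fiddler Crab → level 3.
No prey of Juvenile Flounder is below level 2, so 3 is the minimum.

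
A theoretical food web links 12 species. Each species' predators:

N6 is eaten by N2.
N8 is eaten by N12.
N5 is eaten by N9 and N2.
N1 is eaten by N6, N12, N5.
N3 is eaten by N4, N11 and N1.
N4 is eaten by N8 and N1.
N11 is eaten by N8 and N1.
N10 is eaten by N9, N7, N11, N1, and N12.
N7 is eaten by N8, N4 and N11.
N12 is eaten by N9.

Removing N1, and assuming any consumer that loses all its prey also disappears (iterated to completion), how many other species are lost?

3

Remove N1.
Round 1: N6 (all prey gone), N5 (all prey gone) → extinct.
Round 2: N2 (all prey gone) → extinct.
No further losses. Total secondary extinctions: 3.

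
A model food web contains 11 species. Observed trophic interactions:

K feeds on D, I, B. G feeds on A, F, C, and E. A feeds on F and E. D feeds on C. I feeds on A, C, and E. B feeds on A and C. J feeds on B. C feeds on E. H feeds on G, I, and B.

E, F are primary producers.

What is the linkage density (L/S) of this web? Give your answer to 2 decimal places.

L/S = 1.82

There are L = 20 links among S = 11 species.
L/S = 20/11 = 1.8182 ≈ 1.82.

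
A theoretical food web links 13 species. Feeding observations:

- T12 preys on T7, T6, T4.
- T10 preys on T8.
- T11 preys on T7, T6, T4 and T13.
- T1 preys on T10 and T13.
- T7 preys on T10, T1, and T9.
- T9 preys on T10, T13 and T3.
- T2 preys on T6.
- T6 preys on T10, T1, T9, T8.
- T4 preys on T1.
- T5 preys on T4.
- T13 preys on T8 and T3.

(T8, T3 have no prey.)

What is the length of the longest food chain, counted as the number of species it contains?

5 species

One longest chain: T8 → T13 → T1 → T6 → T2.
It has 5 species and 4 links.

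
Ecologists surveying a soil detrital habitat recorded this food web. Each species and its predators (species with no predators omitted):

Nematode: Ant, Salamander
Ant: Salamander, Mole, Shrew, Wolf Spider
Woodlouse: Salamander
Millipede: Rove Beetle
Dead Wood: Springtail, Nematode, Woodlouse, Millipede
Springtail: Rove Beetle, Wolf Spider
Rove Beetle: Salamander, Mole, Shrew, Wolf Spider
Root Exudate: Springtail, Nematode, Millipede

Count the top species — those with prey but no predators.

Top species (has prey, but nothing eats it): Salamander, Mole, Shrew, Wolf Spider.
Count: 4.

4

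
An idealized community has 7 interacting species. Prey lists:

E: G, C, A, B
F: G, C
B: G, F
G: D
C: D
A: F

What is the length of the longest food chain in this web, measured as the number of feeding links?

4 links

One longest chain: D → G → F → A → E.
It has 5 species and 4 links.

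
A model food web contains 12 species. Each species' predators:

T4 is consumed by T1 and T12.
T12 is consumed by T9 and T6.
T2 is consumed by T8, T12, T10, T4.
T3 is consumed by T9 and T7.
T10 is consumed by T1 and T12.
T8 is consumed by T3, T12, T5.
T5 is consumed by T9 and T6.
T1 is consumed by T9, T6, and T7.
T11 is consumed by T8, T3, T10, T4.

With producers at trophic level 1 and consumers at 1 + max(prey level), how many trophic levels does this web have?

Producers (level 1): T11, T2.
T11 → T10 → T1 → T7 gives T7 level 4.
No species has a prey at level 4, so no species reaches level 5.

4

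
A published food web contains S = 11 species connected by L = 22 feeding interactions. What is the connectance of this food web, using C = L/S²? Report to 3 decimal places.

The web has S = 11 species and L = 22 feeding links.
C = L / S² = 22 / 121 = 0.1818 ≈ 0.182.

C = 0.182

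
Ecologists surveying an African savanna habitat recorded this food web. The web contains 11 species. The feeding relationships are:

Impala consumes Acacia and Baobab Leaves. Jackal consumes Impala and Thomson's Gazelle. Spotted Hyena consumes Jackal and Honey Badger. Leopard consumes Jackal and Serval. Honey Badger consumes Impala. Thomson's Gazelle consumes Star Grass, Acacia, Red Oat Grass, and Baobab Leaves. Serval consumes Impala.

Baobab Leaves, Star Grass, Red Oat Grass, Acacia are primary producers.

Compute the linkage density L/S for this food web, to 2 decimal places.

L/S = 1.27

There are L = 14 links among S = 11 species.
L/S = 14/11 = 1.2727 ≈ 1.27.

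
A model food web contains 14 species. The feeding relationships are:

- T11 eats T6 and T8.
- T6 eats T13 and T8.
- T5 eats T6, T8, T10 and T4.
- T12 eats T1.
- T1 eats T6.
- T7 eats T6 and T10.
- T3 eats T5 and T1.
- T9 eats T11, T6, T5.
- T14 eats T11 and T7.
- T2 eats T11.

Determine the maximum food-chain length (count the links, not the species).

3 links

One longest chain: T8 → T6 → T1 → T3.
It has 4 species and 3 links.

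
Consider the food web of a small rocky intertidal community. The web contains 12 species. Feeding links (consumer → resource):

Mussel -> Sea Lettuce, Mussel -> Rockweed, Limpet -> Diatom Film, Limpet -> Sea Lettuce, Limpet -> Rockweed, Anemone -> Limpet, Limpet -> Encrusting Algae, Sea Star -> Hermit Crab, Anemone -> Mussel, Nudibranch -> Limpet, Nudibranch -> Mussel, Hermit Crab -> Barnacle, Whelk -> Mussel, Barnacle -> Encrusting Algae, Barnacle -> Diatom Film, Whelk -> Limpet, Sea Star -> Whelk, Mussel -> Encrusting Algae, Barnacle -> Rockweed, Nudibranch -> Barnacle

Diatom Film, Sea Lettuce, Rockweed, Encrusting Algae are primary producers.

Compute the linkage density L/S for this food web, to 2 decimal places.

There are L = 20 links among S = 12 species.
L/S = 20/12 = 1.6667 ≈ 1.67.

L/S = 1.67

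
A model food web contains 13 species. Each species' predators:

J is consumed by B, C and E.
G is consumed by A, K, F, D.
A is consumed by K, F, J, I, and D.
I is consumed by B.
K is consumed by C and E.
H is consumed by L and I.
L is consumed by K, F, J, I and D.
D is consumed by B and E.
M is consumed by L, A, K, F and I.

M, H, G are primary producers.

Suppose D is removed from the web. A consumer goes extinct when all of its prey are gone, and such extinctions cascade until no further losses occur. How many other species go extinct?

0

Remove D.
Every predator of it retains at least one other prey: B still has J, I; E still has K, J.
No consumer loses all prey, so no secondary extinctions occur.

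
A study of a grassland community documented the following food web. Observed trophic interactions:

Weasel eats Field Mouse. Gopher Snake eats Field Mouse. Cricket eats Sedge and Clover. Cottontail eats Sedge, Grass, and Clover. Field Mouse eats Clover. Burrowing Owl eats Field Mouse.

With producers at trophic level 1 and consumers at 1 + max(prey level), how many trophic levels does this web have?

3

Producers (level 1): Sedge, Clover, Grass.
Clover → Field Mouse → Burrowing Owl gives Burrowing Owl level 3.
No species has a prey at level 3, so no species reaches level 4.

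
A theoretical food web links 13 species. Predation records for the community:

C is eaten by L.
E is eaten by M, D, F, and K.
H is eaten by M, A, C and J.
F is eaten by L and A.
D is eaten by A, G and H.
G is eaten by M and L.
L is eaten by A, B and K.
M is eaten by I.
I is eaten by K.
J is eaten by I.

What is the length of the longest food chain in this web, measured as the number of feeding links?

5 links

One longest chain: E → D → H → C → L → A.
It has 6 species and 5 links.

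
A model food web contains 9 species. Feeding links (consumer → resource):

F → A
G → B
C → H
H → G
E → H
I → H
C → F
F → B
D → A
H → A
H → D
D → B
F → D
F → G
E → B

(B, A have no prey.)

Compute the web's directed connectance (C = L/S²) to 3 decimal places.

C = 0.185

The web has S = 9 species and L = 15 feeding links.
C = L / S² = 15 / 81 = 0.1852 ≈ 0.185.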